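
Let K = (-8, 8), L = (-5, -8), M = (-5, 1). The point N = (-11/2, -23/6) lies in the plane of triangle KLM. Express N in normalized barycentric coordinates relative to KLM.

Signed area of the reference triangle: [KLM] = ½·((-8)·(-8−1) + (-5)·(1−8) + (-5)·(8−(-8))) = ½·(72 + 35 − 80) = 27/2.
[NLM] = ½·((-11/2)·(-8−1) + (-5)·(1−(-23/6)) + (-5)·(-23/6−(-8))) = ½·(99/2 − 145/6 − 125/6) = 9/4, so the K-coordinate is (9/4)/(27/2) = 1/6.
[KNM] = ½·((-8)·(-23/6−1) + (-11/2)·(1−8) + (-5)·(8−(-23/6))) = ½·(116/3 + 77/2 − 355/6) = 9, so the L-coordinate is 2/3.
[KLN] = ½·((-8)·(-8−(-23/6)) + (-5)·(-23/6−8) + (-11/2)·(8−(-8))) = ½·(100/3 + 355/6 − 88) = 9/4, so the M-coordinate is 1/6.
Check: 1/6 + 2/3 + 1/6 = 1.

(1/6, 2/3, 1/6)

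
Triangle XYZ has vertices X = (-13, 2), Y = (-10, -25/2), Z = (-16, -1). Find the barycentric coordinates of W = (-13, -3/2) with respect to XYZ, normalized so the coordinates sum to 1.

(3/5, 1/5, 1/5)

Signed area of the reference triangle: [XYZ] = ½·((-13)·(-25/2−(-1)) + (-10)·(-1−2) + (-16)·(2−(-25/2))) = ½·(299/2 + 30 − 232) = -105/4.
[WYZ] = ½·((-13)·(-25/2−(-1)) + (-10)·(-1−(-3/2)) + (-16)·(-3/2−(-25/2))) = ½·(299/2 − 5 − 176) = -63/4, so the X-coordinate is (-63/4)/(-105/4) = 3/5.
[XWZ] = ½·((-13)·(-3/2−(-1)) + (-13)·(-1−2) + (-16)·(2−(-3/2))) = ½·(13/2 + 39 − 56) = -21/4, so the Y-coordinate is 1/5.
[XYW] = ½·((-13)·(-25/2−(-3/2)) + (-10)·(-3/2−2) + (-13)·(2−(-25/2))) = ½·(143 + 35 − 377/2) = -21/4, so the Z-coordinate is 1/5.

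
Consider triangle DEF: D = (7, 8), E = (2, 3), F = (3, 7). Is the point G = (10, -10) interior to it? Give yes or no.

Barycentric coordinates of G: (3, 5, -7).
The three coordinates are positive, positive, negative; a point is interior exactly when all three are positive.

no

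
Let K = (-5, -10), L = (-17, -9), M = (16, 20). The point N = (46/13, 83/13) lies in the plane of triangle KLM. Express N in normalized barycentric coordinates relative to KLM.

Signed area of the reference triangle: [KLM] = ½·((-5)·(-9−20) + (-17)·(20−(-10)) + 16·(-10−(-9))) = ½·(145 − 510 − 16) = -381/2.
[NLM] = ½·((46/13)·(-9−20) + (-17)·(20−(83/13)) + 16·(83/13−(-9))) = ½·(-1334/13 − 3009/13 + 3200/13) = -1143/26, so the K-coordinate is (-1143/26)/(-381/2) = 3/13.
[KNM] = ½·((-5)·(83/13−20) + (46/13)·(20−(-10)) + 16·(-10−(83/13))) = ½·(885/13 + 1380/13 − 3408/13) = -1143/26, so the L-coordinate is 3/13.
[KLN] = ½·((-5)·(-9−(83/13)) + (-17)·(83/13−(-10)) + (46/13)·(-10−(-9))) = ½·(1000/13 − 3621/13 − 46/13) = -2667/26, so the M-coordinate is 7/13.

(3/13, 3/13, 7/13)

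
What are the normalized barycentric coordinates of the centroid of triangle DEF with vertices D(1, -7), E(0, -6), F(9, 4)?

(1/3, 1/3, 1/3)

The centroid is the average of the vertices, so each weight is 1/3.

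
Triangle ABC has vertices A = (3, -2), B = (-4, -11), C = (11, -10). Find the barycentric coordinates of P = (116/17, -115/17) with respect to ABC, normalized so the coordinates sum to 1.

Signed area of the reference triangle: [ABC] = ½·(3·(-11−(-10)) + (-4)·(-10−(-2)) + 11·(-2−(-11))) = ½·(-3 + 32 + 99) = 64.
[PBC] = ½·((116/17)·(-11−(-10)) + (-4)·(-10−(-115/17)) + 11·(-115/17−(-11))) = ½·(-116/17 + 220/17 + 792/17) = 448/17, so the A-coordinate is (448/17)/64 = 7/17.
[APC] = ½·(3·(-115/17−(-10)) + (116/17)·(-10−(-2)) + 11·(-2−(-115/17))) = ½·(165/17 − 928/17 + 891/17) = 64/17, so the B-coordinate is 1/17.
[ABP] = ½·(3·(-11−(-115/17)) + (-4)·(-115/17−(-2)) + (116/17)·(-2−(-11))) = ½·(-216/17 + 324/17 + 1044/17) = 576/17, so the C-coordinate is 9/17.
Check: 7/17 + 1/17 + 9/17 = 1.

(7/17, 1/17, 9/17)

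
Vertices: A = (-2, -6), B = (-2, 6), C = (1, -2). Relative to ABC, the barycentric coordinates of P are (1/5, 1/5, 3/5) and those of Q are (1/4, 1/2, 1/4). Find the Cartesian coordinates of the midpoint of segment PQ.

Barycentric coordinates of the midpoint are the average: (9/40, 7/20, 17/40).
Converting: (9/40)·A + (7/20)·B + (17/40)·C = (-29/40, -1/10).

(-29/40, -1/10)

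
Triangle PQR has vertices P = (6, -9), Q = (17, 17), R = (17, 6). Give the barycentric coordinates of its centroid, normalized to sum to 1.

(1/3, 1/3, 1/3)

The centroid is the average of the vertices, so each weight is 1/3.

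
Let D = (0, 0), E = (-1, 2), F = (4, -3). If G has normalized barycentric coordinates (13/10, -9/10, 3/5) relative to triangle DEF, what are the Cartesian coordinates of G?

G = (13/10)·D + (-9/10)·E + (3/5)·F.
x-coordinate: (13/10)·0 + (-9/10)·(-1) + (3/5)·4 = 33/10.
y-coordinate: (13/10)·0 + (-9/10)·2 + (3/5)·(-3) = -18/5.

(33/10, -18/5)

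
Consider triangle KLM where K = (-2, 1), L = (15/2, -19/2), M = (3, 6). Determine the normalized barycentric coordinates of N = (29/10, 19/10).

Signed area of the reference triangle: [KLM] = ½·((-2)·(-19/2−6) + (15/2)·(6−1) + 3·(1−(-19/2))) = ½·(31 + 75/2 + 63/2) = 50.
[NLM] = ½·((29/10)·(-19/2−6) + (15/2)·(6−(19/10)) + 3·(19/10−(-19/2))) = ½·(-899/20 + 123/4 + 171/5) = 10, so the K-coordinate is 10/50 = 1/5.
[KNM] = ½·((-2)·(19/10−6) + (29/10)·(6−1) + 3·(1−(19/10))) = ½·(41/5 + 29/2 − 27/10) = 10, so the L-coordinate is 1/5.
[KLN] = ½·((-2)·(-19/2−(19/10)) + (15/2)·(19/10−1) + (29/10)·(1−(-19/2))) = ½·(114/5 + 27/4 + 609/20) = 30, so the M-coordinate is 3/5.
Check: 1/5 + 1/5 + 3/5 = 1.

(1/5, 1/5, 3/5)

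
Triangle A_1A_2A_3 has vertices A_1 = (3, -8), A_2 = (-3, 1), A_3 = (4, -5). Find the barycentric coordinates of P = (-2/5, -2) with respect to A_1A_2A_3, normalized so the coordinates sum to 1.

Signed area of the reference triangle: [A_1A_2A_3] = ½·(3·(1−(-5)) + (-3)·(-5−(-8)) + 4·(-8−1)) = ½·(18 − 9 − 36) = -27/2.
[PA_2A_3] = ½·((-2/5)·(1−(-5)) + (-3)·(-5−(-2)) + 4·(-2−1)) = ½·(-12/5 + 9 − 12) = -27/10, so the A_1-coordinate is (-27/10)/(-27/2) = 1/5.
[A_1PA_3] = ½·(3·(-2−(-5)) + (-2/5)·(-5−(-8)) + 4·(-8−(-2))) = ½·(9 − 6/5 − 24) = -81/10, so the A_2-coordinate is 3/5.
[A_1A_2P] = ½·(3·(1−(-2)) + (-3)·(-2−(-8)) + (-2/5)·(-8−1)) = ½·(9 − 18 + 18/5) = -27/10, so the A_3-coordinate is 1/5.

(1/5, 3/5, 1/5)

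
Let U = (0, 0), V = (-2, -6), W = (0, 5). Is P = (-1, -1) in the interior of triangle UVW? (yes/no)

Barycentric coordinates of P: (1/10, 1/2, 2/5).
The three coordinates are positive, positive, positive; a point is interior exactly when all three are positive.

yes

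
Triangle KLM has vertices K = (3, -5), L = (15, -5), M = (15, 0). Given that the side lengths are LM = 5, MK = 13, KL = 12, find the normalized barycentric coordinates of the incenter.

(1/6, 13/30, 2/5)

The incenter has barycentric coordinates proportional to the opposite side lengths: (5 : 13 : 12).
Normalizing by 5+13+12 = 30 gives (1/6, 13/30, 2/5).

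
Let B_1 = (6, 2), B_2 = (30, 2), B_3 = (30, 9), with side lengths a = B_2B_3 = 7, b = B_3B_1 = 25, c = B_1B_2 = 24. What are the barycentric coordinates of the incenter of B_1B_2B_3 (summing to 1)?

(1/8, 25/56, 3/7)

The incenter has barycentric coordinates proportional to the opposite side lengths: (7 : 25 : 24).
Normalizing by 7+25+24 = 56 gives (1/8, 25/56, 3/7).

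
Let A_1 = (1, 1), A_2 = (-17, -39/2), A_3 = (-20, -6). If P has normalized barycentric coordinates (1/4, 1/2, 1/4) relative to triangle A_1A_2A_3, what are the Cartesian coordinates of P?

P = (1/4)·A_1 + (1/2)·A_2 + (1/4)·A_3.
x-coordinate: (1/4)·1 + (1/2)·(-17) + (1/4)·(-20) = -53/4.
y-coordinate: (1/4)·1 + (1/2)·(-39/2) + (1/4)·(-6) = -11.

(-53/4, -11)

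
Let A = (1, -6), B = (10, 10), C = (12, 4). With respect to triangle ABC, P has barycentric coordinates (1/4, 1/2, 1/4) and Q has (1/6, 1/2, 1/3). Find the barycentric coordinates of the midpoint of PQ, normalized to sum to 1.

(5/24, 1/2, 7/24)

Since both coordinate triples sum to 1, the midpoint's barycentrics are the componentwise average.
(1/4+1/6)/2 = 5/24; similarly 1/2 and 7/24.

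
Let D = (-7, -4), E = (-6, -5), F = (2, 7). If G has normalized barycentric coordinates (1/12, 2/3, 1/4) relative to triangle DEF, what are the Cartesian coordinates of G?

(-49/12, -23/12)

G = (1/12)·D + (2/3)·E + (1/4)·F.
x-coordinate: (1/12)·(-7) + (2/3)·(-6) + (1/4)·2 = -49/12.
y-coordinate: (1/12)·(-4) + (2/3)·(-5) + (1/4)·7 = -23/12.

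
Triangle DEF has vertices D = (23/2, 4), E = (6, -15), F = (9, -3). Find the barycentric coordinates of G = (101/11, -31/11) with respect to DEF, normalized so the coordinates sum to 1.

Signed area of the reference triangle: [DEF] = ½·((23/2)·(-15−(-3)) + 6·(-3−4) + 9·(4−(-15))) = ½·(-138 − 42 + 171) = -9/2.
[GEF] = ½·((101/11)·(-15−(-3)) + 6·(-3−(-31/11)) + 9·(-31/11−(-15))) = ½·(-1212/11 − 12/11 + 1206/11) = -9/11, so the D-coordinate is (-9/11)/(-9/2) = 2/11.
[DGF] = ½·((23/2)·(-31/11−(-3)) + (101/11)·(-3−4) + 9·(4−(-31/11))) = ½·(23/11 − 707/11 + 675/11) = -9/22, so the E-coordinate is 1/11.
[DEG] = ½·((23/2)·(-15−(-31/11)) + 6·(-31/11−4) + (101/11)·(4−(-15))) = ½·(-1541/11 − 450/11 + 1919/11) = -36/11, so the F-coordinate is 8/11.

(2/11, 1/11, 8/11)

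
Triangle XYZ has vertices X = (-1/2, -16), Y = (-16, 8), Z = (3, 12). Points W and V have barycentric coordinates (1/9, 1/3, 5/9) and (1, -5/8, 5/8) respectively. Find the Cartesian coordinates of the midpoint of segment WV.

Barycentric coordinates of the midpoint are the average: (5/9, -7/48, 85/144).
Converting: (5/9)·X + (-7/48)·Y + (85/144)·Z = (551/144, -107/36).

(551/144, -107/36)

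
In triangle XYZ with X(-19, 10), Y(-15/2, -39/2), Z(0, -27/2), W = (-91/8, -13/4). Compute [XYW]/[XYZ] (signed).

1/4

[XYZ] = ½·((-19)·(-39/2−(-27/2)) + (-15/2)·(-27/2−10) + 0·(10−(-39/2))) = ½·(114 + 705/4 + 0) = 1161/8.
[XYW] = ½·((-19)·(-39/2−(-13/4)) + (-15/2)·(-13/4−10) + (-91/8)·(10−(-39/2))) = ½·(1235/4 + 795/8 − 5369/16) = 1161/32, so the ratio is (1161/32)/(1161/8) = 1/4.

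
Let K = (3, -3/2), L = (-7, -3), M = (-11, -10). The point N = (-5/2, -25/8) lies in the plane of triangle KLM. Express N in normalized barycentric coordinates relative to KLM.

Signed area of the reference triangle: [KLM] = ½·(3·(-3−(-10)) + (-7)·(-10−(-3/2)) + (-11)·(-3/2−(-3))) = ½·(21 + 119/2 − 33/2) = 32.
[NLM] = ½·((-5/2)·(-3−(-10)) + (-7)·(-10−(-25/8)) + (-11)·(-25/8−(-3))) = ½·(-35/2 + 385/8 + 11/8) = 16, so the K-coordinate is 16/32 = 1/2.
[KNM] = ½·(3·(-25/8−(-10)) + (-5/2)·(-10−(-3/2)) + (-11)·(-3/2−(-25/8))) = ½·(165/8 + 85/4 − 143/8) = 12, so the L-coordinate is 3/8.
[KLN] = ½·(3·(-3−(-25/8)) + (-7)·(-25/8−(-3/2)) + (-5/2)·(-3/2−(-3))) = ½·(3/8 + 91/8 − 15/4) = 4, so the M-coordinate is 1/8.

(1/2, 3/8, 1/8)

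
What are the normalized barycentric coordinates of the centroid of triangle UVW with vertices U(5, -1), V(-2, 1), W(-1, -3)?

(1/3, 1/3, 1/3)

The centroid is the average of the vertices, so each weight is 1/3.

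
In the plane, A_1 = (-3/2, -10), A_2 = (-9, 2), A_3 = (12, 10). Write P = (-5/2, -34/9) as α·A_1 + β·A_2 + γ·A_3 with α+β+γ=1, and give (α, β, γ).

Signed area of the reference triangle: [A_1A_2A_3] = ½·((-3/2)·(2−10) + (-9)·(10−(-10)) + 12·(-10−2)) = ½·(12 − 180 − 144) = -156.
[PA_2A_3] = ½·((-5/2)·(2−10) + (-9)·(10−(-34/9)) + 12·(-34/9−2)) = ½·(20 − 124 − 208/3) = -260/3, so the A_1-coordinate is (-260/3)/(-156) = 5/9.
[A_1PA_3] = ½·((-3/2)·(-34/9−10) + (-5/2)·(10−(-10)) + 12·(-10−(-34/9))) = ½·(62/3 − 50 − 224/3) = -52, so the A_2-coordinate is 1/3.
[A_1A_2P] = ½·((-3/2)·(2−(-34/9)) + (-9)·(-34/9−(-10)) + (-5/2)·(-10−2)) = ½·(-26/3 − 56 + 30) = -52/3, so the A_3-coordinate is 1/9.
Check: 5/9 + 1/3 + 1/9 = 1.

(5/9, 1/3, 1/9)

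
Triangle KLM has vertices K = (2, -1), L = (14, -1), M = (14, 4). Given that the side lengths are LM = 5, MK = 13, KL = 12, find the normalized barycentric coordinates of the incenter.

The incenter has barycentric coordinates proportional to the opposite side lengths: (5 : 13 : 12).
Normalizing by 5+13+12 = 30 gives (1/6, 13/30, 2/5).

(1/6, 13/30, 2/5)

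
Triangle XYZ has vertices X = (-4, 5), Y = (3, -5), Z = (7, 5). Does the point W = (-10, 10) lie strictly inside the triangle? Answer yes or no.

Barycentric coordinates of W: (19/11, -1/2, -5/22).
The three coordinates are positive, negative, negative; a point is interior exactly when all three are positive.

no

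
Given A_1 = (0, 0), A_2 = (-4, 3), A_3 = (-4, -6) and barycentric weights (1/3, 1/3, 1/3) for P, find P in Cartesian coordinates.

P = (1/3)·A_1 + (1/3)·A_2 + (1/3)·A_3.
x-coordinate: (1/3)·0 + (1/3)·(-4) + (1/3)·(-4) = -8/3.
y-coordinate: (1/3)·0 + (1/3)·3 + (1/3)·(-6) = -1.

(-8/3, -1)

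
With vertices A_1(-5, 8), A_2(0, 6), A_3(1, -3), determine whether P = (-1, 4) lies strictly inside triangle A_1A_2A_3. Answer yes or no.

Barycentric coordinates of P: (11/43, 20/43, 12/43).
The three coordinates are positive, positive, positive; a point is interior exactly when all three are positive.

yes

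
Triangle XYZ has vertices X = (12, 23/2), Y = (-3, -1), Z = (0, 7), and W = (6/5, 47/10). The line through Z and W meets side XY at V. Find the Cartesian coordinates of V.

Barycentric coordinates of W with respect to XYZ: (1/5, 2/5, 2/5).
On side XY the Z-coordinate is zero; dropping W's Z-weight 2/5 and renormalizing the remaining 1/5 : 2/5 gives weights 1/3, 2/3 on X, Y.
V = (1/3)·(12, 23/2) + (2/3)·(-3, -1) = (2, 19/6).

(2, 19/6)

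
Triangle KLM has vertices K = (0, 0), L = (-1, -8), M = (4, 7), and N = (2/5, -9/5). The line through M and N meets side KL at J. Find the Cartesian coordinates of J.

(-1/2, -4)

Barycentric coordinates of N with respect to KLM: (2/5, 2/5, 1/5).
On side KL the M-coordinate is zero; dropping N's M-weight 1/5 and renormalizing the remaining 2/5 : 2/5 gives weights 1/2, 1/2 on K, L.
J = (1/2)·(0, 0) + (1/2)·(-1, -8) = (-1/2, -4).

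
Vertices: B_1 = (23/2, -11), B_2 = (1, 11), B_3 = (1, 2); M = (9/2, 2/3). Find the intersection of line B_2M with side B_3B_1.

Barycentric coordinates of M with respect to B_1B_2B_3: (1/3, 1/3, 1/3).
On side B_3B_1 the B_2-coordinate is zero; dropping M's B_2-weight 1/3 and renormalizing the remaining 1/3 : 1/3 gives weights 1/2, 1/2 on B_3, B_1.
N = (1/2)·(1, 2) + (1/2)·(23/2, -11) = (25/4, -9/2).

(25/4, -9/2)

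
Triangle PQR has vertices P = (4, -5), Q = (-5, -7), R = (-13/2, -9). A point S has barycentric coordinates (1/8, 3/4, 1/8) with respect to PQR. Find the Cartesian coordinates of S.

S = (1/8)·P + (3/4)·Q + (1/8)·R.
x-coordinate: (1/8)·4 + (3/4)·(-5) + (1/8)·(-13/2) = -65/16.
y-coordinate: (1/8)·(-5) + (3/4)·(-7) + (1/8)·(-9) = -7.

(-65/16, -7)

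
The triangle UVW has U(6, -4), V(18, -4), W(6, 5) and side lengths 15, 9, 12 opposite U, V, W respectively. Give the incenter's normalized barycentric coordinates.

The incenter has barycentric coordinates proportional to the opposite side lengths: (15 : 9 : 12).
Normalizing by 15+9+12 = 36 gives (5/12, 1/4, 1/3).

(5/12, 1/4, 1/3)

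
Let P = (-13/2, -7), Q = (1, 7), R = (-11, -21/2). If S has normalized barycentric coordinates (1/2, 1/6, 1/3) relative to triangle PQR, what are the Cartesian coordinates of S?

S = (1/2)·P + (1/6)·Q + (1/3)·R.
x-coordinate: (1/2)·(-13/2) + (1/6)·1 + (1/3)·(-11) = -27/4.
y-coordinate: (1/2)·(-7) + (1/6)·7 + (1/3)·(-21/2) = -35/6.

(-27/4, -35/6)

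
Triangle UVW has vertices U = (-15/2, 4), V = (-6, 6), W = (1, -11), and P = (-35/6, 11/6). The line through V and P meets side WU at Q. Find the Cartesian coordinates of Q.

(-29/5, 1)

Barycentric coordinates of P with respect to UVW: (2/3, 1/6, 1/6).
On side WU the V-coordinate is zero; dropping P's V-weight 1/6 and renormalizing the remaining 1/6 : 2/3 gives weights 1/5, 4/5 on W, U.
Q = (1/5)·(1, -11) + (4/5)·(-15/2, 4) = (-29/5, 1).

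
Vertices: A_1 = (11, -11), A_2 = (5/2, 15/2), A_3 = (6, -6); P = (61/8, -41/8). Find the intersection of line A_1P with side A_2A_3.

Barycentric coordinates of P with respect to A_1A_2A_3: (1/2, 1/4, 1/4).
On side A_2A_3 the A_1-coordinate is zero; dropping P's A_1-weight 1/2 and renormalizing the remaining 1/4 : 1/4 gives weights 1/2, 1/2 on A_2, A_3.
Q = (1/2)·(5/2, 15/2) + (1/2)·(6, -6) = (17/4, 3/4).

(17/4, 3/4)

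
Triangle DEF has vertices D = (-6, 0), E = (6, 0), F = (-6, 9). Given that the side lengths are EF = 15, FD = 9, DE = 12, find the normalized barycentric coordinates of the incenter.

The incenter has barycentric coordinates proportional to the opposite side lengths: (15 : 9 : 12).
Normalizing by 15+9+12 = 36 gives (5/12, 1/4, 1/3).

(5/12, 1/4, 1/3)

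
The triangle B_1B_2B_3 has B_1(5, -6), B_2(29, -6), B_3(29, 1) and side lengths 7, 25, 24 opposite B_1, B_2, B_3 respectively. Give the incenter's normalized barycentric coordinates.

The incenter has barycentric coordinates proportional to the opposite side lengths: (7 : 25 : 24).
Normalizing by 7+25+24 = 56 gives (1/8, 25/56, 3/7).

(1/8, 25/56, 3/7)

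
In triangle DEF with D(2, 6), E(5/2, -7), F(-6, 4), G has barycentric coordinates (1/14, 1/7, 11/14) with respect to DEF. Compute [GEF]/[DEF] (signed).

The signed ratio [GEF]/[DEF] equals the barycentric coordinate of G at vertex D, which is 1/14.

1/14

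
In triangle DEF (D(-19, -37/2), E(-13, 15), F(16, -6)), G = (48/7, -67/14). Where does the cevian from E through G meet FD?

(61/6, -97/12)

Barycentric coordinates of G with respect to DEF: (1/7, 1/7, 5/7).
On side FD the E-coordinate is zero; dropping G's E-weight 1/7 and renormalizing the remaining 5/7 : 1/7 gives weights 5/6, 1/6 on F, D.
H = (5/6)·(16, -6) + (1/6)·(-19, -37/2) = (61/6, -97/12).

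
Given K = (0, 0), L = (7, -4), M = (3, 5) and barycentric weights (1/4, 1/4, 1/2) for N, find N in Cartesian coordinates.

N = (1/4)·K + (1/4)·L + (1/2)·M.
x-coordinate: (1/4)·0 + (1/4)·7 + (1/2)·3 = 13/4.
y-coordinate: (1/4)·0 + (1/4)·(-4) + (1/2)·5 = 3/2.

(13/4, 3/2)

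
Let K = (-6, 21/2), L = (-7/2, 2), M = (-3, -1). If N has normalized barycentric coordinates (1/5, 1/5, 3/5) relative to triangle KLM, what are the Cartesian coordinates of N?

(-37/10, 19/10)

N = (1/5)·K + (1/5)·L + (3/5)·M.
x-coordinate: (1/5)·(-6) + (1/5)·(-7/2) + (3/5)·(-3) = -37/10.
y-coordinate: (1/5)·(21/2) + (1/5)·2 + (3/5)·(-1) = 19/10.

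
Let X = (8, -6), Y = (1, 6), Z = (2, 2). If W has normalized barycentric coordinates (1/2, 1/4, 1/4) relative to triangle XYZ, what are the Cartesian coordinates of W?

W = (1/2)·X + (1/4)·Y + (1/4)·Z.
x-coordinate: (1/2)·8 + (1/4)·1 + (1/4)·2 = 19/4.
y-coordinate: (1/2)·(-6) + (1/4)·6 + (1/4)·2 = -1.

(19/4, -1)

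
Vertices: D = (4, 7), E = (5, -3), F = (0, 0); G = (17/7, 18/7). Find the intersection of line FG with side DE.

(17/4, 9/2)

Barycentric coordinates of G with respect to DEF: (3/7, 1/7, 3/7).
On side DE the F-coordinate is zero; dropping G's F-weight 3/7 and renormalizing the remaining 3/7 : 1/7 gives weights 3/4, 1/4 on D, E.
H = (3/4)·(4, 7) + (1/4)·(5, -3) = (17/4, 9/2).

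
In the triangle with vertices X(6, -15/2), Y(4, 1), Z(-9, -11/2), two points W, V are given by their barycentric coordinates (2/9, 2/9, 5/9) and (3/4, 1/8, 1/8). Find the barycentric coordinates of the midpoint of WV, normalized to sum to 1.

Since both coordinate triples sum to 1, the midpoint's barycentrics are the componentwise average.
(2/9+3/4)/2 = 35/72; similarly 25/144 and 49/144.

(35/72, 25/144, 49/144)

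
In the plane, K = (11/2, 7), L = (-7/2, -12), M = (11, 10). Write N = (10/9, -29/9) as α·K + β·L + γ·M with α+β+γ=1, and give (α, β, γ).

(1/3, 5/9, 1/9)

Signed area of the reference triangle: [KLM] = ½·((11/2)·(-12−10) + (-7/2)·(10−7) + 11·(7−(-12))) = ½·(-121 − 21/2 + 209) = 155/4.
[NLM] = ½·((10/9)·(-12−10) + (-7/2)·(10−(-29/9)) + 11·(-29/9−(-12))) = ½·(-220/9 − 833/18 + 869/9) = 155/12, so the K-coordinate is (155/12)/(155/4) = 1/3.
[KNM] = ½·((11/2)·(-29/9−10) + (10/9)·(10−7) + 11·(7−(-29/9))) = ½·(-1309/18 + 10/3 + 1012/9) = 775/36, so the L-coordinate is 5/9.
[KLN] = ½·((11/2)·(-12−(-29/9)) + (-7/2)·(-29/9−7) + (10/9)·(7−(-12))) = ½·(-869/18 + 322/9 + 190/9) = 155/36, so the M-coordinate is 1/9.
Check: 1/3 + 5/9 + 1/9 = 1.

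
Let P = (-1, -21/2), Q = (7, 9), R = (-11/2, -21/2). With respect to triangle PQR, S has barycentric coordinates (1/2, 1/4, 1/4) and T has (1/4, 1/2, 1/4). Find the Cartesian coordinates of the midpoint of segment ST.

Barycentric coordinates of the midpoint are the average: (3/8, 3/8, 1/4).
Converting: (3/8)·P + (3/8)·Q + (1/4)·R = (7/8, -51/16).

(7/8, -51/16)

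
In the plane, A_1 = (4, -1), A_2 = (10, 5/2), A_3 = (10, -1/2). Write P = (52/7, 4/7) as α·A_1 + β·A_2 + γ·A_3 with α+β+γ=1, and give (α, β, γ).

(3/7, 3/7, 1/7)

Signed area of the reference triangle: [A_1A_2A_3] = ½·(4·(5/2−(-1/2)) + 10·(-1/2−(-1)) + 10·(-1−(5/2))) = ½·(12 + 5 − 35) = -9.
[PA_2A_3] = ½·((52/7)·(5/2−(-1/2)) + 10·(-1/2−(4/7)) + 10·(4/7−(5/2))) = ½·(156/7 − 75/7 − 135/7) = -27/7, so the A_1-coordinate is (-27/7)/(-9) = 3/7.
[A_1PA_3] = ½·(4·(4/7−(-1/2)) + (52/7)·(-1/2−(-1)) + 10·(-1−(4/7))) = ½·(30/7 + 26/7 − 110/7) = -27/7, so the A_2-coordinate is 3/7.
[A_1A_2P] = ½·(4·(5/2−(4/7)) + 10·(4/7−(-1)) + (52/7)·(-1−(5/2))) = ½·(54/7 + 110/7 − 26) = -9/7, so the A_3-coordinate is 1/7.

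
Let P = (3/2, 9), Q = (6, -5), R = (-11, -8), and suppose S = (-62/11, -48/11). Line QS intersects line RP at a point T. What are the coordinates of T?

Barycentric coordinates of S with respect to PQR: (2/11, 2/11, 7/11).
On side RP the Q-coordinate is zero; dropping S's Q-weight 2/11 and renormalizing the remaining 7/11 : 2/11 gives weights 7/9, 2/9 on R, P.
T = (7/9)·(-11, -8) + (2/9)·(3/2, 9) = (-74/9, -38/9).

(-74/9, -38/9)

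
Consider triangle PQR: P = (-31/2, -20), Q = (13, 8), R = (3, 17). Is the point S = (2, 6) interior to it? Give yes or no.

Barycentric coordinates of S: (238/1073, 9/29, 502/1073).
The three coordinates are positive, positive, positive; a point is interior exactly when all three are positive.

yes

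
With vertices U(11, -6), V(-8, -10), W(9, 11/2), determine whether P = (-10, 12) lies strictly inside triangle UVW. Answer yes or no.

Barycentric coordinates of P: (-270/151, 137/151, 284/151).
The three coordinates are negative, positive, positive; a point is interior exactly when all three are positive.

no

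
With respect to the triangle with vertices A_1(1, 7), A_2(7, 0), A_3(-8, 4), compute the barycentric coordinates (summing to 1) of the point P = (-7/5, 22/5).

(2/5, 1/5, 2/5)

Signed area of the reference triangle: [A_1A_2A_3] = ½·(1·(0−4) + 7·(4−7) + (-8)·(7−0)) = ½·(-4 − 21 − 56) = -81/2.
[PA_2A_3] = ½·((-7/5)·(0−4) + 7·(4−(22/5)) + (-8)·(22/5−0)) = ½·(28/5 − 14/5 − 176/5) = -81/5, so the A_1-coordinate is (-81/5)/(-81/2) = 2/5.
[A_1PA_3] = ½·(1·(22/5−4) + (-7/5)·(4−7) + (-8)·(7−(22/5))) = ½·(2/5 + 21/5 − 104/5) = -81/10, so the A_2-coordinate is 1/5.
[A_1A_2P] = ½·(1·(0−(22/5)) + 7·(22/5−7) + (-7/5)·(7−0)) = ½·(-22/5 − 91/5 − 49/5) = -81/5, so the A_3-coordinate is 2/5.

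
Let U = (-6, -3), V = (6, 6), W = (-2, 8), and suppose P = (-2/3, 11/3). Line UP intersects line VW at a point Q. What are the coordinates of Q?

Barycentric coordinates of P with respect to UVW: (1/3, 1/3, 1/3).
On side VW the U-coordinate is zero; dropping P's U-weight 1/3 and renormalizing the remaining 1/3 : 1/3 gives weights 1/2, 1/2 on V, W.
Q = (1/2)·(6, 6) + (1/2)·(-2, 8) = (2, 7).

(2, 7)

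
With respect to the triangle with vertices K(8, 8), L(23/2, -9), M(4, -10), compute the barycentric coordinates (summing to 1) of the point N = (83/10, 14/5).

(7/10, 1/5, 1/10)

Signed area of the reference triangle: [KLM] = ½·(8·(-9−(-10)) + (23/2)·(-10−8) + 4·(8−(-9))) = ½·(8 − 207 + 68) = -131/2.
[NLM] = ½·((83/10)·(-9−(-10)) + (23/2)·(-10−(14/5)) + 4·(14/5−(-9))) = ½·(83/10 − 736/5 + 236/5) = -917/20, so the K-coordinate is (-917/20)/(-131/2) = 7/10.
[KNM] = ½·(8·(14/5−(-10)) + (83/10)·(-10−8) + 4·(8−(14/5))) = ½·(512/5 − 747/5 + 104/5) = -131/10, so the L-coordinate is 1/5.
[KLN] = ½·(8·(-9−(14/5)) + (23/2)·(14/5−8) + (83/10)·(8−(-9))) = ½·(-472/5 − 299/5 + 1411/10) = -131/20, so the M-coordinate is 1/10.
Check: 7/10 + 1/5 + 1/10 = 1.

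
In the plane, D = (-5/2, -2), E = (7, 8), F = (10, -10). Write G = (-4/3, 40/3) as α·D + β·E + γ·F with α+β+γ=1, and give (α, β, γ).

(2/3, 1, -2/3)

Signed area of the reference triangle: [DEF] = ½·((-5/2)·(8−(-10)) + 7·(-10−(-2)) + 10·(-2−8)) = ½·(-45 − 56 − 100) = -201/2.
[GEF] = ½·((-4/3)·(8−(-10)) + 7·(-10−(40/3)) + 10·(40/3−8)) = ½·(-24 − 490/3 + 160/3) = -67, so the D-coordinate is (-67)/(-201/2) = 2/3.
[DGF] = ½·((-5/2)·(40/3−(-10)) + (-4/3)·(-10−(-2)) + 10·(-2−(40/3))) = ½·(-175/3 + 32/3 − 460/3) = -201/2, so the E-coordinate is 1.
[DEG] = ½·((-5/2)·(8−(40/3)) + 7·(40/3−(-2)) + (-4/3)·(-2−8)) = ½·(40/3 + 322/3 + 40/3) = 67, so the F-coordinate is -2/3.
Check: 2/3 + 1 − 2/3 = 1.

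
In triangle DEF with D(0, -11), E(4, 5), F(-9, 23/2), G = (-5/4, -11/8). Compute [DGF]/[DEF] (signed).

[DEF] = ½·(0·(5−(23/2)) + 4·(23/2−(-11)) + (-9)·(-11−5)) = ½·(0 + 90 + 144) = 117.
[DGF] = ½·(0·(-11/8−(23/2)) + (-5/4)·(23/2−(-11)) + (-9)·(-11−(-11/8))) = ½·(0 − 225/8 + 693/8) = 117/4, so the ratio is (117/4)/117 = 1/4.

1/4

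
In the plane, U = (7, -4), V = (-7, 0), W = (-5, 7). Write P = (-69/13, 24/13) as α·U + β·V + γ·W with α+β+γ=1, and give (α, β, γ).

(1/13, 8/13, 4/13)

Signed area of the reference triangle: [UVW] = ½·(7·(0−7) + (-7)·(7−(-4)) + (-5)·(-4−0)) = ½·(-49 − 77 + 20) = -53.
[PVW] = ½·((-69/13)·(0−7) + (-7)·(7−(24/13)) + (-5)·(24/13−0)) = ½·(483/13 − 469/13 − 120/13) = -53/13, so the U-coordinate is (-53/13)/(-53) = 1/13.
[UPW] = ½·(7·(24/13−7) + (-69/13)·(7−(-4)) + (-5)·(-4−(24/13))) = ½·(-469/13 − 759/13 + 380/13) = -424/13, so the V-coordinate is 8/13.
[UVP] = ½·(7·(0−(24/13)) + (-7)·(24/13−(-4)) + (-69/13)·(-4−0)) = ½·(-168/13 − 532/13 + 276/13) = -212/13, so the W-coordinate is 4/13.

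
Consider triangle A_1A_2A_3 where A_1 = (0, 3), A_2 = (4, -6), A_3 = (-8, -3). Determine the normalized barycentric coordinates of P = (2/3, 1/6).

Signed area of the reference triangle: [A_1A_2A_3] = ½·(0·(-6−(-3)) + 4·(-3−3) + (-8)·(3−(-6))) = ½·(0 − 24 − 72) = -48.
[PA_2A_3] = ½·((2/3)·(-6−(-3)) + 4·(-3−(1/6)) + (-8)·(1/6−(-6))) = ½·(-2 − 38/3 − 148/3) = -32, so the A_1-coordinate is (-32)/(-48) = 2/3.
[A_1PA_3] = ½·(0·(1/6−(-3)) + (2/3)·(-3−3) + (-8)·(3−(1/6))) = ½·(0 − 4 − 68/3) = -40/3, so the A_2-coordinate is 5/18.
[A_1A_2P] = ½·(0·(-6−(1/6)) + 4·(1/6−3) + (2/3)·(3−(-6))) = ½·(0 − 34/3 + 6) = -8/3, so the A_3-coordinate is 1/18.

(2/3, 5/18, 1/18)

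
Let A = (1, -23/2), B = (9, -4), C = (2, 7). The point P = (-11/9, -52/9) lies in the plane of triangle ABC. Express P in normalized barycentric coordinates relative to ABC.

(8/9, -1/3, 4/9)

Signed area of the reference triangle: [ABC] = ½·(1·(-4−7) + 9·(7−(-23/2)) + 2·(-23/2−(-4))) = ½·(-11 + 333/2 − 15) = 281/4.
[PBC] = ½·((-11/9)·(-4−7) + 9·(7−(-52/9)) + 2·(-52/9−(-4))) = ½·(121/9 + 115 − 32/9) = 562/9, so the A-coordinate is (562/9)/(281/4) = 8/9.
[APC] = ½·(1·(-52/9−7) + (-11/9)·(7−(-23/2)) + 2·(-23/2−(-52/9))) = ½·(-115/9 − 407/18 − 103/9) = -281/12, so the B-coordinate is -1/3.
[ABP] = ½·(1·(-4−(-52/9)) + 9·(-52/9−(-23/2)) + (-11/9)·(-23/2−(-4))) = ½·(16/9 + 103/2 + 55/6) = 281/9, so the C-coordinate is 4/9.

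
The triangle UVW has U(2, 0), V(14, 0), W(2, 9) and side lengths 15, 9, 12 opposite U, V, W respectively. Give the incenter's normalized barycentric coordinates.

(5/12, 1/4, 1/3)

The incenter has barycentric coordinates proportional to the opposite side lengths: (15 : 9 : 12).
Normalizing by 15+9+12 = 36 gives (5/12, 1/4, 1/3).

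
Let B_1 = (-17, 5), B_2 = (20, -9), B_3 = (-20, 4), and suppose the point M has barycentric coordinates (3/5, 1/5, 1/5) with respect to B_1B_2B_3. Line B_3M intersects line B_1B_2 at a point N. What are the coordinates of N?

(-31/4, 3/2)

Line B_3M meets B_1B_2 where the B_3-coordinate vanishes; zeroing M's B_3-weight and renormalizing leaves B_1, B_2-weights 3/5 : 1/5 → (3/4, 1/4).
So N = (3/4)·B_1 + (1/4)·B_2 = (-31/4, 3/2).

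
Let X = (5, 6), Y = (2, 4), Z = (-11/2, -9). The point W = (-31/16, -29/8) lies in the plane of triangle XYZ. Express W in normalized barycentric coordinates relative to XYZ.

Signed area of the reference triangle: [XYZ] = ½·(5·(4−(-9)) + 2·(-9−6) + (-11/2)·(6−4)) = ½·(65 − 30 − 11) = 12.
[WYZ] = ½·((-31/16)·(4−(-9)) + 2·(-9−(-29/8)) + (-11/2)·(-29/8−4)) = ½·(-403/16 − 43/4 + 671/16) = 3, so the X-coordinate is 3/12 = 1/4.
[XWZ] = ½·(5·(-29/8−(-9)) + (-31/16)·(-9−6) + (-11/2)·(6−(-29/8))) = ½·(215/8 + 465/16 − 847/16) = 3/2, so the Y-coordinate is 1/8.
[XYW] = ½·(5·(4−(-29/8)) + 2·(-29/8−6) + (-31/16)·(6−4)) = ½·(305/8 − 77/4 − 31/8) = 15/2, so the Z-coordinate is 5/8.

(1/4, 1/8, 5/8)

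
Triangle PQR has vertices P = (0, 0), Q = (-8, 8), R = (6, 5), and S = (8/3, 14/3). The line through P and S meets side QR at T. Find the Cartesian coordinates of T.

(16/5, 28/5)

Barycentric coordinates of S with respect to PQR: (1/6, 1/6, 2/3).
On side QR the P-coordinate is zero; dropping S's P-weight 1/6 and renormalizing the remaining 1/6 : 2/3 gives weights 1/5, 4/5 on Q, R.
T = (1/5)·(-8, 8) + (4/5)·(6, 5) = (16/5, 28/5).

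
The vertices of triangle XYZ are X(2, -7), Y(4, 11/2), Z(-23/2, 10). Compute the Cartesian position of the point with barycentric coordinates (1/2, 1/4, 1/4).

W = (1/2)·X + (1/4)·Y + (1/4)·Z.
x-coordinate: (1/2)·2 + (1/4)·4 + (1/4)·(-23/2) = -7/8.
y-coordinate: (1/2)·(-7) + (1/4)·(11/2) + (1/4)·10 = 3/8.

(-7/8, 3/8)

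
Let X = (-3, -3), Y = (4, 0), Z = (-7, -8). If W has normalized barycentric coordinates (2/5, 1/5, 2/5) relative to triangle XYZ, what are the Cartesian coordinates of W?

(-16/5, -22/5)

W = (2/5)·X + (1/5)·Y + (2/5)·Z.
x-coordinate: (2/5)·(-3) + (1/5)·4 + (2/5)·(-7) = -16/5.
y-coordinate: (2/5)·(-3) + (1/5)·0 + (2/5)·(-8) = -22/5.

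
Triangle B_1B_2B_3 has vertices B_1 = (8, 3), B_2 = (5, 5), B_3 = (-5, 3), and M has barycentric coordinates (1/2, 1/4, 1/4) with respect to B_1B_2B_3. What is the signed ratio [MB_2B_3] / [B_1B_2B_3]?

The signed ratio [MB_2B_3]/[B_1B_2B_3] equals the barycentric coordinate of M at vertex B_1, which is 1/2.

1/2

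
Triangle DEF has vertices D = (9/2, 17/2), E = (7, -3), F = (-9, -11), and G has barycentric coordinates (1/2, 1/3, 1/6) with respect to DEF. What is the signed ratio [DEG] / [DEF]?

1/6

The signed ratio [DEG]/[DEF] equals the barycentric coordinate of G at vertex F, which is 1/6.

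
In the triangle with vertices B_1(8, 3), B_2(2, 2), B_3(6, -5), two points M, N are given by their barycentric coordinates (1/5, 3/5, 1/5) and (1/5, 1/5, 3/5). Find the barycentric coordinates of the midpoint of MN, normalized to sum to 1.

Since both coordinate triples sum to 1, the midpoint's barycentrics are the componentwise average.
(1/5+1/5)/2 = 1/5; similarly 2/5 and 2/5.

(1/5, 2/5, 2/5)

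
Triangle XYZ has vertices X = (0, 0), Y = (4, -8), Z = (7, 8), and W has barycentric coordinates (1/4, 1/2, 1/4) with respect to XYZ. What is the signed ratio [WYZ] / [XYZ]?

The signed ratio [WYZ]/[XYZ] equals the barycentric coordinate of W at vertex X, which is 1/4.

1/4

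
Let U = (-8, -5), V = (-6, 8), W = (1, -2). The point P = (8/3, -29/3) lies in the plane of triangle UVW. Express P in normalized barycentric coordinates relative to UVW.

(1/3, -2/3, 4/3)

Signed area of the reference triangle: [UVW] = ½·((-8)·(8−(-2)) + (-6)·(-2−(-5)) + 1·(-5−8)) = ½·(-80 − 18 − 13) = -111/2.
[PVW] = ½·((8/3)·(8−(-2)) + (-6)·(-2−(-29/3)) + 1·(-29/3−8)) = ½·(80/3 − 46 − 53/3) = -37/2, so the U-coordinate is (-37/2)/(-111/2) = 1/3.
[UPW] = ½·((-8)·(-29/3−(-2)) + (8/3)·(-2−(-5)) + 1·(-5−(-29/3))) = ½·(184/3 + 8 + 14/3) = 37, so the V-coordinate is -2/3.
[UVP] = ½·((-8)·(8−(-29/3)) + (-6)·(-29/3−(-5)) + (8/3)·(-5−8)) = ½·(-424/3 + 28 − 104/3) = -74, so the W-coordinate is 4/3.
Check: 1/3 − 2/3 + 4/3 = 1.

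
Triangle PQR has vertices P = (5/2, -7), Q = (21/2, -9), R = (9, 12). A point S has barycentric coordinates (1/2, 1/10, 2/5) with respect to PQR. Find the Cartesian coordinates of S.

(59/10, 2/5)

S = (1/2)·P + (1/10)·Q + (2/5)·R.
x-coordinate: (1/2)·(5/2) + (1/10)·(21/2) + (2/5)·9 = 59/10.
y-coordinate: (1/2)·(-7) + (1/10)·(-9) + (2/5)·12 = 2/5.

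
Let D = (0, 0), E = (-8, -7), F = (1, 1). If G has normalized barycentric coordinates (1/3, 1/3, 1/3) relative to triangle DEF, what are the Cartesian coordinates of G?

(-7/3, -2)

G = (1/3)·D + (1/3)·E + (1/3)·F.
x-coordinate: (1/3)·0 + (1/3)·(-8) + (1/3)·1 = -7/3.
y-coordinate: (1/3)·0 + (1/3)·(-7) + (1/3)·1 = -2.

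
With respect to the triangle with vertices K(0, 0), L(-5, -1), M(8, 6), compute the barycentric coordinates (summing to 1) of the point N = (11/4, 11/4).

(1/4, 1/4, 1/2)

Signed area of the reference triangle: [KLM] = ½·(0·(-1−6) + (-5)·(6−0) + 8·(0−(-1))) = ½·(0 − 30 + 8) = -11.
[NLM] = ½·((11/4)·(-1−6) + (-5)·(6−(11/4)) + 8·(11/4−(-1))) = ½·(-77/4 − 65/4 + 30) = -11/4, so the K-coordinate is (-11/4)/(-11) = 1/4.
[KNM] = ½·(0·(11/4−6) + (11/4)·(6−0) + 8·(0−(11/4))) = ½·(0 + 33/2 − 22) = -11/4, so the L-coordinate is 1/4.
[KLN] = ½·(0·(-1−(11/4)) + (-5)·(11/4−0) + (11/4)·(0−(-1))) = ½·(0 − 55/4 + 11/4) = -11/2, so the M-coordinate is 1/2.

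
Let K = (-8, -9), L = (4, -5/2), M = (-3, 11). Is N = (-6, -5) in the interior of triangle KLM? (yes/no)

Barycentric coordinates of N: (61/83, 8/83, 14/83).
The three coordinates are positive, positive, positive; a point is interior exactly when all three are positive.

yes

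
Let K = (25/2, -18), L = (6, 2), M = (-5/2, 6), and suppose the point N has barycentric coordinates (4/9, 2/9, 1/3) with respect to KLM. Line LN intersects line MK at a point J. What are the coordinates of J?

(85/14, -54/7)

Line LN meets MK where the L-coordinate vanishes; zeroing N's L-weight and renormalizing leaves M, K-weights 1/3 : 4/9 → (3/7, 4/7).
So J = (3/7)·M + (4/7)·K = (85/14, -54/7).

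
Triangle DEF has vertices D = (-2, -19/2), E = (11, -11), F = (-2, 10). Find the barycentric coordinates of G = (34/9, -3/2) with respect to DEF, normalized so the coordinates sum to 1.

Signed area of the reference triangle: [DEF] = ½·((-2)·(-11−10) + 11·(10−(-19/2)) + (-2)·(-19/2−(-11))) = ½·(42 + 429/2 − 3) = 507/4.
[GEF] = ½·((34/9)·(-11−10) + 11·(10−(-3/2)) + (-2)·(-3/2−(-11))) = ½·(-238/3 + 253/2 − 19) = 169/12, so the D-coordinate is (169/12)/(507/4) = 1/9.
[DGF] = ½·((-2)·(-3/2−10) + (34/9)·(10−(-19/2)) + (-2)·(-19/2−(-3/2))) = ½·(23 + 221/3 + 16) = 169/3, so the E-coordinate is 4/9.
[DEG] = ½·((-2)·(-11−(-3/2)) + 11·(-3/2−(-19/2)) + (34/9)·(-19/2−(-11))) = ½·(19 + 88 + 17/3) = 169/3, so the F-coordinate is 4/9.

(1/9, 4/9, 4/9)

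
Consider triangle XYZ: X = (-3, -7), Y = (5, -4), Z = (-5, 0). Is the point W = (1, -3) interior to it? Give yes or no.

Barycentric coordinates of W: (3/31, 18/31, 10/31).
The three coordinates are positive, positive, positive; a point is interior exactly when all three are positive.

yes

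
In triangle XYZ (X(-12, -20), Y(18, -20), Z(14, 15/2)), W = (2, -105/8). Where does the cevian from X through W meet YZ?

(16, -25/4)

Barycentric coordinates of W with respect to XYZ: (1/2, 1/4, 1/4).
On side YZ the X-coordinate is zero; dropping W's X-weight 1/2 and renormalizing the remaining 1/4 : 1/4 gives weights 1/2, 1/2 on Y, Z.
V = (1/2)·(18, -20) + (1/2)·(14, 15/2) = (16, -25/4).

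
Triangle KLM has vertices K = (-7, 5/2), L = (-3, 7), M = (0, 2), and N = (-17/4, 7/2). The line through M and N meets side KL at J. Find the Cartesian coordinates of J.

(-17/3, 4)

Barycentric coordinates of N with respect to KLM: (1/2, 1/4, 1/4).
On side KL the M-coordinate is zero; dropping N's M-weight 1/4 and renormalizing the remaining 1/2 : 1/4 gives weights 2/3, 1/3 on K, L.
J = (2/3)·(-7, 5/2) + (1/3)·(-3, 7) = (-17/3, 4).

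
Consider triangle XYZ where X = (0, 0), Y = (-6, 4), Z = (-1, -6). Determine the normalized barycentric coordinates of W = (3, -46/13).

Signed area of the reference triangle: [XYZ] = ½·(0·(4−(-6)) + (-6)·(-6−0) + (-1)·(0−4)) = ½·(0 + 36 + 4) = 20.
[WYZ] = ½·(3·(4−(-6)) + (-6)·(-6−(-46/13)) + (-1)·(-46/13−4)) = ½·(30 + 192/13 + 98/13) = 340/13, so the X-coordinate is (340/13)/20 = 17/13.
[XWZ] = ½·(0·(-46/13−(-6)) + 3·(-6−0) + (-1)·(0−(-46/13))) = ½·(0 − 18 − 46/13) = -140/13, so the Y-coordinate is -7/13.
[XYW] = ½·(0·(4−(-46/13)) + (-6)·(-46/13−0) + 3·(0−4)) = ½·(0 + 276/13 − 12) = 60/13, so the Z-coordinate is 3/13.
Check: 17/13 − 7/13 + 3/13 = 1.

(17/13, -7/13, 3/13)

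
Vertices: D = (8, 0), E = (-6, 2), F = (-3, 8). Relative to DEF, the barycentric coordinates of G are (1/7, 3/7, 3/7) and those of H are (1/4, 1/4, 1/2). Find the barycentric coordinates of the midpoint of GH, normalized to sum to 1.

(11/56, 19/56, 13/28)

Since both coordinate triples sum to 1, the midpoint's barycentrics are the componentwise average.
(1/7+1/4)/2 = 11/56; similarly 19/56 and 13/28.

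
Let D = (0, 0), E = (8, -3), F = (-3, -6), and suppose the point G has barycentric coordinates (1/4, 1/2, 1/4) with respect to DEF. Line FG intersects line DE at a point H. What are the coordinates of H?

Line FG meets DE where the F-coordinate vanishes; zeroing G's F-weight and renormalizing leaves D, E-weights 1/4 : 1/2 → (1/3, 2/3).
So H = (1/3)·D + (2/3)·E = (16/3, -2).

(16/3, -2)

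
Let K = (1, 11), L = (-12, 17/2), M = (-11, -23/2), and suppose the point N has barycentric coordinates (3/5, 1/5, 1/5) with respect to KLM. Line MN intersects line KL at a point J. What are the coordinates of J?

Line MN meets KL where the M-coordinate vanishes; zeroing N's M-weight and renormalizing leaves K, L-weights 3/5 : 1/5 → (3/4, 1/4).
So J = (3/4)·K + (1/4)·L = (-9/4, 83/8).

(-9/4, 83/8)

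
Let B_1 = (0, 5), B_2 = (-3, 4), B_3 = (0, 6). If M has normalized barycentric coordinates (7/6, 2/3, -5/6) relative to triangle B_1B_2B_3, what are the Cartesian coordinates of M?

(-2, 7/2)

M = (7/6)·B_1 + (2/3)·B_2 + (-5/6)·B_3.
x-coordinate: (7/6)·0 + (2/3)·(-3) + (-5/6)·0 = -2.
y-coordinate: (7/6)·5 + (2/3)·4 + (-5/6)·6 = 7/2.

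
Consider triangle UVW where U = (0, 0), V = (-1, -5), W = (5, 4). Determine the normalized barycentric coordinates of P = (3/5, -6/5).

Signed area of the reference triangle: [UVW] = ½·(0·(-5−4) + (-1)·(4−0) + 5·(0−(-5))) = ½·(0 − 4 + 25) = 21/2.
[PVW] = ½·((3/5)·(-5−4) + (-1)·(4−(-6/5)) + 5·(-6/5−(-5))) = ½·(-27/5 − 26/5 + 19) = 21/5, so the U-coordinate is (21/5)/(21/2) = 2/5.
[UPW] = ½·(0·(-6/5−4) + (3/5)·(4−0) + 5·(0−(-6/5))) = ½·(0 + 12/5 + 6) = 21/5, so the V-coordinate is 2/5.
[UVP] = ½·(0·(-5−(-6/5)) + (-1)·(-6/5−0) + (3/5)·(0−(-5))) = ½·(0 + 6/5 + 3) = 21/10, so the W-coordinate is 1/5.
Check: 2/5 + 2/5 + 1/5 = 1.

(2/5, 2/5, 1/5)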